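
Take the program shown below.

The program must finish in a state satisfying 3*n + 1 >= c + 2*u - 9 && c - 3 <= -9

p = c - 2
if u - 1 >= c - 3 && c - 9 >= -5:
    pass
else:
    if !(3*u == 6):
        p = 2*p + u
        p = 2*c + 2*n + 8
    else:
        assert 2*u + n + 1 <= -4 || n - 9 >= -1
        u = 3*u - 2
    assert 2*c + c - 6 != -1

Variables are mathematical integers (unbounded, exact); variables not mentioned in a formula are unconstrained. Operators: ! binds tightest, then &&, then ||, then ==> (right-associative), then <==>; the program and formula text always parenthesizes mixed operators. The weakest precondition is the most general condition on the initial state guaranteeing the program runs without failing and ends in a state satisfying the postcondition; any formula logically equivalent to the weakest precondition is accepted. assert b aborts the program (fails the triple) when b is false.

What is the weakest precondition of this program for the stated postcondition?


Working backward. After the program, the postcondition 3*n + 1 >= c + 2*u - 9 && c - 3 <= -9 must hold; in canonical form it is 3*n >= c + 2*u - 10 && c <= -6.
Then branch requires 3*n >= c + 2*u - 10 && c <= -6; else branch requires ((!(3*u == 6)) ==> (3*c != 5 && 3*n >= c + 2*u - 10 && c <= -6)) && (3*u == 6 ==> ((n + 2*u <= -5 || n >= 8) && 3*c != 5 && 3*n >= c + 6*u - 14 && c <= -6)).
Before the if: ((u >= c - 2 && c >= 4) ==> (3*n >= c + 2*u - 10 && c <= -6)) && ((!(u >= c - 2 && c >= 4)) ==> (((!(3*u == 6)) ==> (3*c != 5 && 3*n >= c + 2*u - 10 && c <= -6)) && (3*u == 6 ==> ((n + 2*u <= -5 || n >= 8) && 3*c != 5 && 3*n >= c + 6*u - 14 && c <= -6))))
Before p := c - 2: ((u >= c - 2 && c >= 4) ==> (3*n >= c + 2*u - 10 && c <= -6)) && ((!(u >= c - 2 && c >= 4)) ==> (((!(3*u == 6)) ==> (3*c != 5 && 3*n >= c + 2*u - 10 && c <= -6)) && (3*u == 6 ==> ((n + 2*u <= -5 || n >= 8) && 3*c != 5 && 3*n >= c + 6*u - 14 && c <= -6))))
Answer: WP = ((u >= c - 2 && c >= 4) ==> (3*n >= c + 2*u - 10 && c <= -6)) && ((!(u >= c - 2 && c >= 4)) ==> (((!(3*u == 6)) ==> (3*c != 5 && 3*n >= c + 2*u - 10 && c <= -6)) && (3*u == 6 ==> ((n + 2*u <= -5 || n >= 8) && 3*c != 5 && 3*n >= c + 6*u - 14 && c <= -6))))


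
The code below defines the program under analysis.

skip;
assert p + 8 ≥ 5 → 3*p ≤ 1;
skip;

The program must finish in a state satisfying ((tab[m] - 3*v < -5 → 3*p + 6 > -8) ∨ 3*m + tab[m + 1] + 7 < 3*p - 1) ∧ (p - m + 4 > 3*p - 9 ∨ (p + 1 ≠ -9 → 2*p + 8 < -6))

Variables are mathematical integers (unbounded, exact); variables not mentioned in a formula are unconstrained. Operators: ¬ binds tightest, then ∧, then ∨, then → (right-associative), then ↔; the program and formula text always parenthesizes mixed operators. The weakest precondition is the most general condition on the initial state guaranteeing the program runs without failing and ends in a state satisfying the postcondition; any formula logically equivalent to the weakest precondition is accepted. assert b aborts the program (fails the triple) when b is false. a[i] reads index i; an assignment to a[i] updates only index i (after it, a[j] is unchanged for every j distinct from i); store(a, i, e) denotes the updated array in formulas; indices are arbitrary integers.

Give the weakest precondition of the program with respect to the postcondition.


Working backward. After the program, the postcondition ((tab[m] - 3*v < -5 → 3*p + 6 > -8) ∨ 3*m + tab[m + 1] + 7 < 3*p - 1) ∧ (p - m + 4 > 3*p - 9 ∨ (p + 1 ≠ -9 → 2*p + 8 < -6)) must hold; in canonical form it is ((tab[m] < 3*v - 5 → 3*p > -14) ∨ tab[m + 1] + 3*m < 3*p - 8) ∧ (m + 2*p < 13 ∨ (p ≠ -10 → 2*p < -14)).
Before skip: ((tab[m] < 3*v - 5 → 3*p > -14) ∨ tab[m + 1] + 3*m < 3*p - 8) ∧ (m + 2*p < 13 ∨ (p ≠ -10 → 2*p < -14))
Before assert p + 8 ≥ 5 → 3*p ≤ 1: (p ≥ -3 → 3*p ≤ 1) ∧ ((tab[m] < 3*v - 5 → 3*p > -14) ∨ tab[m + 1] + 3*m < 3*p - 8) ∧ (m + 2*p < 13 ∨ (p ≠ -10 → 2*p < -14))
Before skip: (p ≥ -3 → 3*p ≤ 1) ∧ ((tab[m] < 3*v - 5 → 3*p > -14) ∨ tab[m + 1] + 3*m < 3*p - 8) ∧ (m + 2*p < 13 ∨ (p ≠ -10 → 2*p < -14))
Answer: WP = (p ≥ -3 → 3*p ≤ 1) ∧ ((tab[m] < 3*v - 5 → 3*p > -14) ∨ tab[m + 1] + 3*m < 3*p - 8) ∧ (m + 2*p < 13 ∨ (p ≠ -10 → 2*p < -14))


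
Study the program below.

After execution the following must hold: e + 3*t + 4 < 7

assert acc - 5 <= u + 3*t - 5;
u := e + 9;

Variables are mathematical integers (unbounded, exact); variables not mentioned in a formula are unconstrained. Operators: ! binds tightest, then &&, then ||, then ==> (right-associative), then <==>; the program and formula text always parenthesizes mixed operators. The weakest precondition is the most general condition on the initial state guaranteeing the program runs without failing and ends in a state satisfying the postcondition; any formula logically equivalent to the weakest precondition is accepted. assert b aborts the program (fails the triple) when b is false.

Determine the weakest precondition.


Working backward. After the program, the postcondition e + 3*t + 4 < 7 must hold; in canonical form it is e + 3*t < 3.
Before u := e + 9: e + 3*t < 3
Before assert acc - 5 <= u + 3*t - 5: acc <= 3*t + u && e + 3*t < 3
Answer: WP = acc <= 3*t + u && e + 3*t < 3


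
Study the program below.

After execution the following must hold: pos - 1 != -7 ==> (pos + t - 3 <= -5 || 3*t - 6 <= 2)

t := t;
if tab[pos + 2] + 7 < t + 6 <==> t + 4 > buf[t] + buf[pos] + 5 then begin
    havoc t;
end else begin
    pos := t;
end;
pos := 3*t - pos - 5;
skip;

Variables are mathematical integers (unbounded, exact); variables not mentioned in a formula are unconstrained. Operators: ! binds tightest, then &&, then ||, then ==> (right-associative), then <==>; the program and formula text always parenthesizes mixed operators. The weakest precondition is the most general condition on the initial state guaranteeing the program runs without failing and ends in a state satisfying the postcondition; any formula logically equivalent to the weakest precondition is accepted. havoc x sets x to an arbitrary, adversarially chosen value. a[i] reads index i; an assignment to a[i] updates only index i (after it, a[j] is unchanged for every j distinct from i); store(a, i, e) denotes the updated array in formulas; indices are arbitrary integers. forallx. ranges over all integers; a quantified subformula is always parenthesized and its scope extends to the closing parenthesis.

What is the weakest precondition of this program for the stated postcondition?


Working backward. After the program, the postcondition pos - 1 != -7 ==> (pos + t - 3 <= -5 || 3*t - 6 <= 2) must hold; in canonical form it is pos != -6 ==> (pos + t <= -2 || 3*t <= 8).
Before skip: pos != -6 ==> (pos + t <= -2 || 3*t <= 8)
Before pos := 3*t - pos - 5: 3*t != pos - 1 ==> (4*t <= pos + 3 || 3*t <= 8)
Then branch requires forall t_1. (3*t_1 != pos - 1 ==> (4*t_1 <= pos + 3 || 3*t_1 <= 8)); else branch requires 2*t != -1 ==> (3*t <= 3 || 3*t <= 8).
Before the if: ((tab[pos + 2] < t - 1 <==> t > buf[pos] + buf[t] + 1) ==> (forall t_1. (3*t_1 != pos - 1 ==> (4*t_1 <= pos + 3 || 3*t_1 <= 8)))) && ((!(tab[pos + 2] < t - 1 <==> t > buf[pos] + buf[t] + 1)) ==> (2*t != -1 ==> (3*t <= 3 || 3*t <= 8)))
Before t := t: ((tab[pos + 2] < t - 1 <==> t > buf[pos] + buf[t] + 1) ==> (forall t_1. (3*t_1 != pos - 1 ==> (4*t_1 <= pos + 3 || 3*t_1 <= 8)))) && ((!(tab[pos + 2] < t - 1 <==> t > buf[pos] + buf[t] + 1)) ==> (2*t != -1 ==> (3*t <= 3 || 3*t <= 8)))
Answer: WP = ((tab[pos + 2] < t - 1 <==> t > buf[pos] + buf[t] + 1) ==> (forall t_1. (3*t_1 != pos - 1 ==> (4*t_1 <= pos + 3 || 3*t_1 <= 8)))) && ((!(tab[pos + 2] < t - 1 <==> t > buf[pos] + buf[t] + 1)) ==> (2*t != -1 ==> (3*t <= 3 || 3*t <= 8)))


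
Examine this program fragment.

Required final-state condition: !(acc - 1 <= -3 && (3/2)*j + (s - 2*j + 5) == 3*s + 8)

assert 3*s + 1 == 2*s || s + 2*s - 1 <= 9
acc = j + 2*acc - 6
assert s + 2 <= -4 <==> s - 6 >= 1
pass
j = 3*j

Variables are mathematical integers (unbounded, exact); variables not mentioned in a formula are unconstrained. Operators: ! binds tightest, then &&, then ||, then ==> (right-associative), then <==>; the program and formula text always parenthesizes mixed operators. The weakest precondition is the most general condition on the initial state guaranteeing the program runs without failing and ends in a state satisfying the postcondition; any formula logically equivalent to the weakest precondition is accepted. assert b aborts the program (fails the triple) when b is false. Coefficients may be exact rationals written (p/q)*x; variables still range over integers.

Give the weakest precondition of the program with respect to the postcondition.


Working backward. After the program, the postcondition !(acc - 1 <= -3 && (3/2)*j + (s - 2*j + 5) == 3*s + 8) must hold; in canonical form it is !(acc <= -2 && (1/2)*j + 2*s == -3).
Before j := 3*j: !(acc <= -2 && (3/2)*j + 2*s == -3)
Before skip: !(acc <= -2 && (3/2)*j + 2*s == -3)
Before assert s + 2 <= -4 <==> s - 6 >= 1: (s <= -6 <==> s >= 7) && (!(acc <= -2 && (3/2)*j + 2*s == -3))
Before acc := j + 2*acc - 6: (s <= -6 <==> s >= 7) && (!(2*acc + j <= 4 && (3/2)*j + 2*s == -3))
Before assert 3*s + 1 == 2*s || s + 2*s - 1 <= 9: (s == -1 || 3*s <= 10) && (s <= -6 <==> s >= 7) && (!(2*acc + j <= 4 && (3/2)*j + 2*s == -3))
Answer: WP = (s == -1 || 3*s <= 10) && (s <= -6 <==> s >= 7) && (!(2*acc + j <= 4 && (3/2)*j + 2*s == -3))


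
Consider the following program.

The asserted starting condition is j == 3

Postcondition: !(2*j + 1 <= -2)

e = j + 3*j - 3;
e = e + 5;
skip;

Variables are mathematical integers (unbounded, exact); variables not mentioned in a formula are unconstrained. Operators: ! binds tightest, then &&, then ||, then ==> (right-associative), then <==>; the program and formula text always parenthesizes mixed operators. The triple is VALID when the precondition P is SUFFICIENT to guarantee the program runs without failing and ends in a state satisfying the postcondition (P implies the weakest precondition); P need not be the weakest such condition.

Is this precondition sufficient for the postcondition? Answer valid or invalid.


Working backward. After the program, the postcondition !(2*j + 1 <= -2) must hold; in canonical form it is !(2*j <= -3).
Before skip: !(2*j <= -3)
Before e := e + 5: !(2*j <= -3)
Before e := j + 3*j - 3: !(2*j <= -3)
The weakest precondition is !(2*j <= -3).
Check whether j == 3 implies it.
Every state satisfying the precondition satisfies the weakest precondition: the implication holds.
Answer: valid


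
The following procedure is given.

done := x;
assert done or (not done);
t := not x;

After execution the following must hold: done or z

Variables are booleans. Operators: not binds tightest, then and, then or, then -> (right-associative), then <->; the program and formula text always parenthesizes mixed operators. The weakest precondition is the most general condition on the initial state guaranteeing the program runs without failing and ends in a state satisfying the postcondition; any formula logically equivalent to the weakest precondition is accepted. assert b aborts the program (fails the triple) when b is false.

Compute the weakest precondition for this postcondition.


Working backward. After the program, done or z must hold.
Before t := not x: done or z
Before assert done or (not done): done or z
Before done := x: x or z
Answer: WP = x or z


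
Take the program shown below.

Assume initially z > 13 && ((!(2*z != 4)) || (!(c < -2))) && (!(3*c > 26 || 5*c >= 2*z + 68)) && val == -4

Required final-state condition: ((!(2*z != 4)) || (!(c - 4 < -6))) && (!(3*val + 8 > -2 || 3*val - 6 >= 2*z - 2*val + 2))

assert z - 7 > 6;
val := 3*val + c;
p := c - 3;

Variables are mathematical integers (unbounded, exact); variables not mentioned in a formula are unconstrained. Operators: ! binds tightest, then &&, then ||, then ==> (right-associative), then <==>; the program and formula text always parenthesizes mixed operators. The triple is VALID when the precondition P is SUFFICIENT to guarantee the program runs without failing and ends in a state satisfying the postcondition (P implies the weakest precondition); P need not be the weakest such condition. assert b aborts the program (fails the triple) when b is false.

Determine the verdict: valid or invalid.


Working backward. After the program, the postcondition ((!(2*z != 4)) || (!(c - 4 < -6))) && (!(3*val + 8 > -2 || 3*val - 6 >= 2*z - 2*val + 2)) must hold; in canonical form it is ((!(2*z != 4)) || (!(c < -2))) && (!(3*val > -10 || 5*val >= 2*z + 8)).
Before p := c - 3: ((!(2*z != 4)) || (!(c < -2))) && (!(3*val > -10 || 5*val >= 2*z + 8))
Before val := 3*val + c: ((!(2*z != 4)) || (!(c < -2))) && (!(3*c + 9*val > -10 || 5*c + 15*val >= 2*z + 8))
Before assert z - 7 > 6: z > 13 && ((!(2*z != 4)) || (!(c < -2))) && (!(3*c + 9*val > -10 || 5*c + 15*val >= 2*z + 8))
The weakest precondition is z > 13 && ((!(2*z != 4)) || (!(c < -2))) && (!(3*c + 9*val > -10 || 5*c + 15*val >= 2*z + 8)).
Check whether z > 13 && ((!(2*z != 4)) || (!(c < -2))) && (!(3*c > 26 || 5*c >= 2*z + 68)) && val == -4 implies it.
Every state satisfying the precondition satisfies the weakest precondition: the implication holds.
Answer: valid


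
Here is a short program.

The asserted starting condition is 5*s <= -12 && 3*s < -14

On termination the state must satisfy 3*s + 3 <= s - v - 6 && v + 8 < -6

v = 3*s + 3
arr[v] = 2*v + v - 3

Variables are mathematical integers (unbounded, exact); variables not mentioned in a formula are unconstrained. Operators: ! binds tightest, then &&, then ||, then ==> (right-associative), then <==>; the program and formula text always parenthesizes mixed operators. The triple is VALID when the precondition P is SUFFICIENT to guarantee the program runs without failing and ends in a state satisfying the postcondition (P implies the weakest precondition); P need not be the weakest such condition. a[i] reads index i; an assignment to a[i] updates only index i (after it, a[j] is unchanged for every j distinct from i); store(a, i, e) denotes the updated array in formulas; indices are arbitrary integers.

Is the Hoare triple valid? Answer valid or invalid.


Working backward. After the program, the postcondition 3*s + 3 <= s - v - 6 && v + 8 < -6 must hold; in canonical form it is 2*s + v <= -9 && v < -14.
Before arr[v] := 2*v + v - 3: 2*s + v <= -9 && v < -14
Before v := 3*s + 3: 5*s <= -12 && 3*s < -17
The weakest precondition is 5*s <= -12 && 3*s < -17.
Check whether 5*s <= -12 && 3*s < -14 implies it.
Countermodel: at the initial state s = -5, the precondition holds but the weakest precondition fails.
Answer: invalid


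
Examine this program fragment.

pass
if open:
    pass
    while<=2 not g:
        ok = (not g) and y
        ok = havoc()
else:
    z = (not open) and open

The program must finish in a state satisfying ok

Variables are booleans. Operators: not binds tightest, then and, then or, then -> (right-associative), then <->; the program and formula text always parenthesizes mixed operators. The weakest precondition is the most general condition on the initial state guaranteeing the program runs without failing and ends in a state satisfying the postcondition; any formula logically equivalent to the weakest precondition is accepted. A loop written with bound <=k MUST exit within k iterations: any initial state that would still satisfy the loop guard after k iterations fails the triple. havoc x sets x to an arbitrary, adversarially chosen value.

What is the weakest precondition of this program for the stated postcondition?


Working backward. After the program, ok must hold.
Then branch requires g and (g -> ok); else branch requires ok.
Before the if: (open -> (g and (g -> ok))) and ((not open) -> ok)
Before skip: (open -> (g and (g -> ok))) and ((not open) -> ok)
Answer: WP = (open -> (g and (g -> ok))) and ((not open) -> ok)


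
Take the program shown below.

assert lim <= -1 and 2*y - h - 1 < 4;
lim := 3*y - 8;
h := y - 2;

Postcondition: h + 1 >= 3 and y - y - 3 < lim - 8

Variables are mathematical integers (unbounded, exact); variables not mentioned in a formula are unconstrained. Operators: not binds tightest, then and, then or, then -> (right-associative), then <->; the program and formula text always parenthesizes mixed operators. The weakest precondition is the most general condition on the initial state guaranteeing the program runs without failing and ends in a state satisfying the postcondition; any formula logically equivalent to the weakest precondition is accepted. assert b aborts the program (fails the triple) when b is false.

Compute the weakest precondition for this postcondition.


Working backward. After the program, the postcondition h + 1 >= 3 and y - y - 3 < lim - 8 must hold; in canonical form it is h >= 2 and lim > 5.
Before h := y - 2: y >= 4 and lim > 5
Before lim := 3*y - 8: y >= 4 and 3*y > 13
Before assert lim <= -1 and 2*y - h - 1 < 4: lim <= -1 and 2*y < h + 5 and y >= 4 and 3*y > 13
Answer: WP = lim <= -1 and 2*y < h + 5 and y >= 4 and 3*y > 13


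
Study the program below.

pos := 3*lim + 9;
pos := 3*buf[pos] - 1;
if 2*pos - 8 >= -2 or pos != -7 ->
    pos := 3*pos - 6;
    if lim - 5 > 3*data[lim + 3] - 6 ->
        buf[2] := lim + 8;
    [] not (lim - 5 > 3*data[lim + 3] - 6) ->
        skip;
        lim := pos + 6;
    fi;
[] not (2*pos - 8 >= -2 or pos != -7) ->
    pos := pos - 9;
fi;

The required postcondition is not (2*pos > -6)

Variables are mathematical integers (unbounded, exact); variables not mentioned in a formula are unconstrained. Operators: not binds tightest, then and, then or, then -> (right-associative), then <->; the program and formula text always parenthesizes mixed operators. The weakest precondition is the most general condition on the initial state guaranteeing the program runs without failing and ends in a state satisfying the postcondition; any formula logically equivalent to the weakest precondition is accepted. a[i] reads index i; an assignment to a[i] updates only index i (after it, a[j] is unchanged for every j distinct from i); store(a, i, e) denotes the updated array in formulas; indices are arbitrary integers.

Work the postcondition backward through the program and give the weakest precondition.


Working backward. After the program, not (2*pos > -6) must hold.
Then branch requires (lim > 3*data[lim + 3] - 1 -> (not (6*pos > 6))) and ((not (lim > 3*data[lim + 3] - 1)) -> (not (6*pos > 6))); else branch requires not (2*pos > 12).
Before the if: ((2*pos >= 6 or pos != -7) -> ((lim > 3*data[lim + 3] - 1 -> (not (6*pos > 6))) and ((not (lim > 3*data[lim + 3] - 1)) -> (not (6*pos > 6))))) and ((not (2*pos >= 6 or pos != -7)) -> (not (2*pos > 12)))
Before pos := 3*buf[pos] - 1: ((6*buf[pos] >= 8 or 3*buf[pos] != -6) -> ((lim > 3*data[lim + 3] - 1 -> (not (18*buf[pos] > 12))) and ((not (lim > 3*data[lim + 3] - 1)) -> (not (18*buf[pos] > 12))))) and ((not (6*buf[pos] >= 8 or 3*buf[pos] != -6)) -> (not (6*buf[pos] > 14)))
Before pos := 3*lim + 9: ((6*buf[3*lim + 9] >= 8 or 3*buf[3*lim + 9] != -6) -> ((lim > 3*data[lim + 3] - 1 -> (not (18*buf[3*lim + 9] > 12))) and ((not (lim > 3*data[lim + 3] - 1)) -> (not (18*buf[3*lim + 9] > 12))))) and ((not (6*buf[3*lim + 9] >= 8 or 3*buf[3*lim + 9] != -6)) -> (not (6*buf[3*lim + 9] > 14)))
Answer: WP = ((6*buf[3*lim + 9] >= 8 or 3*buf[3*lim + 9] != -6) -> ((lim > 3*data[lim + 3] - 1 -> (not (18*buf[3*lim + 9] > 12))) and ((not (lim > 3*data[lim + 3] - 1)) -> (not (18*buf[3*lim + 9] > 12))))) and ((not (6*buf[3*lim + 9] >= 8 or 3*buf[3*lim + 9] != -6)) -> (not (6*buf[3*lim + 9] > 14)))


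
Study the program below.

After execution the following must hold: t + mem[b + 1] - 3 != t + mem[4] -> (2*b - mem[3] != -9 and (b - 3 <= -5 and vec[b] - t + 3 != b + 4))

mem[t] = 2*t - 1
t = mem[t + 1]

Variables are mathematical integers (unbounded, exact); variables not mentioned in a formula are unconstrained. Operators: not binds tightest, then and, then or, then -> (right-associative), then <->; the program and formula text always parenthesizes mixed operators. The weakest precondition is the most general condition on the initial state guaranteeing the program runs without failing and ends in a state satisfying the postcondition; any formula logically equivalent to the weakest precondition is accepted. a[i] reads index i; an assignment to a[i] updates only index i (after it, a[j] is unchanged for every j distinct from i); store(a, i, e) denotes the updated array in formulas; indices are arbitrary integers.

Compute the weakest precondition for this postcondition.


Working backward. After the program, the postcondition t + mem[b + 1] - 3 != t + mem[4] -> (2*b - mem[3] != -9 and (b - 3 <= -5 and vec[b] - t + 3 != b + 4)) must hold; in canonical form it is mem[b + 1] != mem[4] + 3 -> (2*b != mem[3] - 9 and b <= -2 and vec[b] != b + t + 1).
Before t := mem[t + 1]: mem[b + 1] != mem[4] + 3 -> (2*b != mem[3] - 9 and b <= -2 and vec[b] != mem[t + 1] + b + 1)
Before mem[t] := 2*t - 1: store(mem, t, 2*t - 1)[b + 1] != store(mem, t, 2*t - 1)[4] + 3 -> (2*b != store(mem, t, 2*t - 1)[3] - 9 and b <= -2 and vec[b] != store(mem, t, 2*t - 1)[t + 1] + b + 1)
Answer: WP = store(mem, t, 2*t - 1)[b + 1] != store(mem, t, 2*t - 1)[4] + 3 -> (2*b != store(mem, t, 2*t - 1)[3] - 9 and b <= -2 and vec[b] != store(mem, t, 2*t - 1)[t + 1] + b + 1)


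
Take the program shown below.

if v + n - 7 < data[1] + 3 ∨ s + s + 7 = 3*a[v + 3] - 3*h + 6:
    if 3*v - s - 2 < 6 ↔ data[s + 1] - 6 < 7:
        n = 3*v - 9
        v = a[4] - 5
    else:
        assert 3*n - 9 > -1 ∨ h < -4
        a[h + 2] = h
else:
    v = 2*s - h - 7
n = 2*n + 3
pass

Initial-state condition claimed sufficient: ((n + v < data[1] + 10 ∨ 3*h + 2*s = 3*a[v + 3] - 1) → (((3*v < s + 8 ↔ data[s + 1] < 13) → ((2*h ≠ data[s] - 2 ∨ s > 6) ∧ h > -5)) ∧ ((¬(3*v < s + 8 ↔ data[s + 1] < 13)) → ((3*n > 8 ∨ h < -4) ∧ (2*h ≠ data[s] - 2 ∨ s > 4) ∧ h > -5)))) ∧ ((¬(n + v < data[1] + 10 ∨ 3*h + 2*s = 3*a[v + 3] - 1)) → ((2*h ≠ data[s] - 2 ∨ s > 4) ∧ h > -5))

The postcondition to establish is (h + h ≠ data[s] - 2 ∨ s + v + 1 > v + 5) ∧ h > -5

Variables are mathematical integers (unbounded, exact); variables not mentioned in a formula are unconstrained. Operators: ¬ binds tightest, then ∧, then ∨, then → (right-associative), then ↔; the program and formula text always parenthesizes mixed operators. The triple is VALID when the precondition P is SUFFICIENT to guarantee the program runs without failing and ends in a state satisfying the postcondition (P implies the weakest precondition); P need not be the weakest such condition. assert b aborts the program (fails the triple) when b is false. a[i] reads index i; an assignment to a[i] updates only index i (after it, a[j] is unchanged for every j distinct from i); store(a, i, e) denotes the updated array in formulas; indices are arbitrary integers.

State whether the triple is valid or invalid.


Working backward. After the program, the postcondition (h + h ≠ data[s] - 2 ∨ s + v + 1 > v + 5) ∧ h > -5 must hold; in canonical form it is (2*h ≠ data[s] - 2 ∨ s > 4) ∧ h > -5.
Before skip: (2*h ≠ data[s] - 2 ∨ s > 4) ∧ h > -5
Before n := 2*n + 3: (2*h ≠ data[s] - 2 ∨ s > 4) ∧ h > -5
Then branch requires ((3*v < s + 8 ↔ data[s + 1] < 13) → ((2*h ≠ data[s] - 2 ∨ s > 4) ∧ h > -5)) ∧ ((¬(3*v < s + 8 ↔ data[s + 1] < 13)) → ((3*n > 8 ∨ h < -4) ∧ (2*h ≠ data[s] - 2 ∨ s > 4) ∧ h > -5)); else branch requires (2*h ≠ data[s] - 2 ∨ s > 4) ∧ h > -5.
Before the if: ((n + v < data[1] + 10 ∨ 3*h + 2*s = 3*a[v + 3] - 1) → (((3*v < s + 8 ↔ data[s + 1] < 13) → ((2*h ≠ data[s] - 2 ∨ s > 4) ∧ h > -5)) ∧ ((¬(3*v < s + 8 ↔ data[s + 1] < 13)) → ((3*n > 8 ∨ h < -4) ∧ (2*h ≠ data[s] - 2 ∨ s > 4) ∧ h > -5)))) ∧ ((¬(n + v < data[1] + 10 ∨ 3*h + 2*s = 3*a[v + 3] - 1)) → ((2*h ≠ data[s] - 2 ∨ s > 4) ∧ h > -5))
The weakest precondition is ((n + v < data[1] + 10 ∨ 3*h + 2*s = 3*a[v + 3] - 1) → (((3*v < s + 8 ↔ data[s + 1] < 13) → ((2*h ≠ data[s] - 2 ∨ s > 4) ∧ h > -5)) ∧ ((¬(3*v < s + 8 ↔ data[s + 1] < 13)) → ((3*n > 8 ∨ h < -4) ∧ (2*h ≠ data[s] - 2 ∨ s > 4) ∧ h > -5)))) ∧ ((¬(n + v < data[1] + 10 ∨ 3*h + 2*s = 3*a[v + 3] - 1)) → ((2*h ≠ data[s] - 2 ∨ s > 4) ∧ h > -5)).
Check whether ((n + v < data[1] + 10 ∨ 3*h + 2*s = 3*a[v + 3] - 1) → (((3*v < s + 8 ↔ data[s + 1] < 13) → ((2*h ≠ data[s] - 2 ∨ s > 6) ∧ h > -5)) ∧ ((¬(3*v < s + 8 ↔ data[s + 1] < 13)) → ((3*n > 8 ∨ h < -4) ∧ (2*h ≠ data[s] - 2 ∨ s > 4) ∧ h > -5)))) ∧ ((¬(n + v < data[1] + 10 ∨ 3*h + 2*s = 3*a[v + 3] - 1)) → ((2*h ≠ data[s] - 2 ∨ s > 4) ∧ h > -5)) implies it.
Every state satisfying the precondition satisfies the weakest precondition: the implication holds.
Answer: valid


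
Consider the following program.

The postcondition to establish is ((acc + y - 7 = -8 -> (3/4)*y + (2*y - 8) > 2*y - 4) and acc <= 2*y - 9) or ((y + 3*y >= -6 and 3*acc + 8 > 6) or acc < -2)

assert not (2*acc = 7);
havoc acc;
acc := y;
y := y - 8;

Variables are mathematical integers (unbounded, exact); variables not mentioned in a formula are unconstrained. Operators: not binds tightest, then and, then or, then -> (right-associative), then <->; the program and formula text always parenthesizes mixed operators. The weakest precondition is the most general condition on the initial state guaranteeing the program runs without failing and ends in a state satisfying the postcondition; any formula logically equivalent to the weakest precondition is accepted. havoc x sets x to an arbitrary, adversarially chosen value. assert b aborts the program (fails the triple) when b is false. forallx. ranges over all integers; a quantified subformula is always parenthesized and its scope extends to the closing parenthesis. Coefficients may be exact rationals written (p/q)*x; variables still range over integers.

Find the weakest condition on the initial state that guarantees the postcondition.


Working backward. After the program, the postcondition ((acc + y - 7 = -8 -> (3/4)*y + (2*y - 8) > 2*y - 4) and acc <= 2*y - 9) or ((y + 3*y >= -6 and 3*acc + 8 > 6) or acc < -2) must hold; in canonical form it is ((acc + y = -1 -> (3/4)*y > 4) and acc <= 2*y - 9) or (4*y >= -6 and 3*acc > -2) or acc < -2.
Before y := y - 8: ((acc + y = 7 -> (3/4)*y > 10) and acc <= 2*y - 25) or (4*y >= 26 and 3*acc > -2) or acc < -2
Before acc := y: ((2*y = 7 -> (3/4)*y > 10) and y >= 25) or (4*y >= 26 and 3*y > -2) or y < -2
Before havoc acc: ((2*y = 7 -> (3/4)*y > 10) and y >= 25) or (4*y >= 26 and 3*y > -2) or y < -2
Before assert not (2*acc = 7): (not (2*acc = 7)) and (((2*y = 7 -> (3/4)*y > 10) and y >= 25) or (4*y >= 26 and 3*y > -2) or y < -2)
Answer: WP = (not (2*acc = 7)) and (((2*y = 7 -> (3/4)*y > 10) and y >= 25) or (4*y >= 26 and 3*y > -2) or y < -2)


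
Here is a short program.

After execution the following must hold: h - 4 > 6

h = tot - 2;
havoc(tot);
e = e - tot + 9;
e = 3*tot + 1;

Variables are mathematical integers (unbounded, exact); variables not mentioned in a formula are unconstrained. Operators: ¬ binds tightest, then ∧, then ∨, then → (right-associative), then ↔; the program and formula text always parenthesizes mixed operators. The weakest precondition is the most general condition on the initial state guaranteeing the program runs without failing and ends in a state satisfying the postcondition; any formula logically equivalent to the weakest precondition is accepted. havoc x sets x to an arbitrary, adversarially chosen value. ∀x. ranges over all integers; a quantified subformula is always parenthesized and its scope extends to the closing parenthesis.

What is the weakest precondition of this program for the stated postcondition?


Working backward. After the program, the postcondition h - 4 > 6 must hold; in canonical form it is h > 10.
Before e := 3*tot + 1: h > 10
Before e := e - tot + 9: h > 10
Before havoc tot: h > 10
Before h := tot - 2: tot > 12
Answer: WP = tot > 12


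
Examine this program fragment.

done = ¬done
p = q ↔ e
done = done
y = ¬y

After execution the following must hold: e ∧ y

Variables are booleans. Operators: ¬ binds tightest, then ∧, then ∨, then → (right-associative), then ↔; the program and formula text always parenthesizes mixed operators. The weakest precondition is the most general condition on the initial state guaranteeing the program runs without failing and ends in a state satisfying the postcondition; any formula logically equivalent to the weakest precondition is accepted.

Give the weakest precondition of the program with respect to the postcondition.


Working backward. After the program, e ∧ y must hold.
Before y := ¬y: e ∧ (¬y)
Before done := done: e ∧ (¬y)
Before p := q ↔ e: e ∧ (¬y)
Before done := ¬done: e ∧ (¬y)
Answer: WP = e ∧ (¬y)


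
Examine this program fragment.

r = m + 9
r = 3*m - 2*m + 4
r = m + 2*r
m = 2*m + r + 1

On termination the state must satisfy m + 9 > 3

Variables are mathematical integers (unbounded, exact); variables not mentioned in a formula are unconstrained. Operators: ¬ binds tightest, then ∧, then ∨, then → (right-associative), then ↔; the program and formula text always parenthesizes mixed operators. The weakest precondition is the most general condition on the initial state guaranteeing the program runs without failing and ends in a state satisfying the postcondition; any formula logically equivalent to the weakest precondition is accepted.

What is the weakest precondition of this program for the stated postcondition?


Working backward. After the program, the postcondition m + 9 > 3 must hold; in canonical form it is m > -6.
Before m := 2*m + r + 1: 2*m + r > -7
Before r := m + 2*r: 3*m + 2*r > -7
Before r := 3*m - 2*m + 4: 5*m > -15
Before r := m + 9: 5*m > -15
Answer: WP = 5*m > -15


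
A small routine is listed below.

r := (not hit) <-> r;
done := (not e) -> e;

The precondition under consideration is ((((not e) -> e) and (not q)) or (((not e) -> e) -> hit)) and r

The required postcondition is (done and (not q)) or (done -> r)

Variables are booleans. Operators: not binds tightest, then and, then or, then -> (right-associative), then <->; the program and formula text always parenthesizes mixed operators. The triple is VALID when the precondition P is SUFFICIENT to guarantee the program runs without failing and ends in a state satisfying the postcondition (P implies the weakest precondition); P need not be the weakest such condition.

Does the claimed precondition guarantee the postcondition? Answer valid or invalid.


Working backward. After the program, (done and (not q)) or (done -> r) must hold.
Before done := (not e) -> e: (((not e) -> e) and (not q)) or (((not e) -> e) -> r)
Before r := (not hit) <-> r: (((not e) -> e) and (not q)) or (((not e) -> e) -> ((not hit) <-> r))
The weakest precondition is (((not e) -> e) and (not q)) or (((not e) -> e) -> ((not hit) <-> r)).
Check whether ((((not e) -> e) and (not q)) or (((not e) -> e) -> hit)) and r implies it.
Countermodel: at the initial state e = true, hit = true, q = true, r = true, the precondition holds but the weakest precondition fails.
Answer: invalid


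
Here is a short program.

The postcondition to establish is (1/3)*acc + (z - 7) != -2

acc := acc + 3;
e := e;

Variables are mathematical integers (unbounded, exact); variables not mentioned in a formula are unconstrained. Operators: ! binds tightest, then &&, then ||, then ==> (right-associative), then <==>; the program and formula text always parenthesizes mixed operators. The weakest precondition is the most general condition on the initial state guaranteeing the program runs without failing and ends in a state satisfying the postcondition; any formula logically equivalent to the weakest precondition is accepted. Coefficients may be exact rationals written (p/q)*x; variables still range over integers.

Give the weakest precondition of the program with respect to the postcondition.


Working backward. After the program, the postcondition (1/3)*acc + (z - 7) != -2 must hold; in canonical form it is (1/3)*acc + z != 5.
Before e := e: (1/3)*acc + z != 5
Before acc := acc + 3: (1/3)*acc + z != 4
Answer: WP = (1/3)*acc + z != 4


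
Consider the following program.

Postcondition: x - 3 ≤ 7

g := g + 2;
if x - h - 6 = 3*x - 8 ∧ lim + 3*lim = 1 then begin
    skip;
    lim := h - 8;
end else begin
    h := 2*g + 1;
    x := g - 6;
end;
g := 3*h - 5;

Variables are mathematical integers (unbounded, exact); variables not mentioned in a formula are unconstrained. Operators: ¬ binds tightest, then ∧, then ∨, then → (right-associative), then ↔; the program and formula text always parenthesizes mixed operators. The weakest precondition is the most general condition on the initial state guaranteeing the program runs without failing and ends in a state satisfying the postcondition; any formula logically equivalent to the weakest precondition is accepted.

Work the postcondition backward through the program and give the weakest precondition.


Working backward. After the program, the postcondition x - 3 ≤ 7 must hold; in canonical form it is x ≤ 10.
Before g := 3*h - 5: x ≤ 10
Then branch requires x ≤ 10; else branch requires g ≤ 16.
Before the if: ((h + 2*x = 2 ∧ 4*lim = 1) → x ≤ 10) ∧ ((¬(h + 2*x = 2 ∧ 4*lim = 1)) → g ≤ 16)
Before g := g + 2: ((h + 2*x = 2 ∧ 4*lim = 1) → x ≤ 10) ∧ ((¬(h + 2*x = 2 ∧ 4*lim = 1)) → g ≤ 14)
Answer: WP = ((h + 2*x = 2 ∧ 4*lim = 1) → x ≤ 10) ∧ ((¬(h + 2*x = 2 ∧ 4*lim = 1)) → g ≤ 14)


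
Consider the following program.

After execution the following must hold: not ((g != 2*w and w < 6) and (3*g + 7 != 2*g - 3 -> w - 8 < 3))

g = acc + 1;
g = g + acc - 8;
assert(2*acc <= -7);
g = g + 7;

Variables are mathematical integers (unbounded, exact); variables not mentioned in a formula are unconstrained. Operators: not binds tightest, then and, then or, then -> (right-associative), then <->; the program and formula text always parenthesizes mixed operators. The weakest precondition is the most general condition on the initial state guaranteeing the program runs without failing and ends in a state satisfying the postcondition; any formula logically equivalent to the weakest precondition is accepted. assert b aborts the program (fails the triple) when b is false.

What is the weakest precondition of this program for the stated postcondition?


Working backward. After the program, the postcondition not ((g != 2*w and w < 6) and (3*g + 7 != 2*g - 3 -> w - 8 < 3)) must hold; in canonical form it is not (g != 2*w and w < 6 and (g != -10 -> w < 11)).
Before g := g + 7: not (g != 2*w - 7 and w < 6 and (g != -17 -> w < 11))
Before assert 2*acc <= -7: 2*acc <= -7 and (not (g != 2*w - 7 and w < 6 and (g != -17 -> w < 11)))
Before g := g + acc - 8: 2*acc <= -7 and (not (acc + g != 2*w + 1 and w < 6 and (acc + g != -9 -> w < 11)))
Before g := acc + 1: 2*acc <= -7 and (not (2*acc != 2*w and w < 6 and (2*acc != -10 -> w < 11)))
Answer: WP = 2*acc <= -7 and (not (2*acc != 2*w and w < 6 and (2*acc != -10 -> w < 11)))


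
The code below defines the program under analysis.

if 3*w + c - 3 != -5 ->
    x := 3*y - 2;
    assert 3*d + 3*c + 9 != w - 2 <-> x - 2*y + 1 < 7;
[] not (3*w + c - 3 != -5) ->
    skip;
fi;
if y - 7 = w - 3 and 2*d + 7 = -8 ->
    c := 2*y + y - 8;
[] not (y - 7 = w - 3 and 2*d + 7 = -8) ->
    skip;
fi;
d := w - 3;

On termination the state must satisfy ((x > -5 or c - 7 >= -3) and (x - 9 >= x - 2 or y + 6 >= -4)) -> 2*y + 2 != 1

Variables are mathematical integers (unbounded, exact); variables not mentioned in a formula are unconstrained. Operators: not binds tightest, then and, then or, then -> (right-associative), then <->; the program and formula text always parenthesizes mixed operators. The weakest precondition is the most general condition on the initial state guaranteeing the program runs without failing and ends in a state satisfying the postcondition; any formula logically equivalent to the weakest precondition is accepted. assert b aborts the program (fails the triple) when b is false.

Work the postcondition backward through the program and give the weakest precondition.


Working backward. After the program, the postcondition ((x > -5 or c - 7 >= -3) and (x - 9 >= x - 2 or y + 6 >= -4)) -> 2*y + 2 != 1 must hold; in canonical form it is ((x > -5 or c >= 4) and y >= -10) -> 2*y != -1.
Before d := w - 3: ((x > -5 or c >= 4) and y >= -10) -> 2*y != -1
Then branch requires ((x > -5 or 3*y >= 12) and y >= -10) -> 2*y != -1; else branch requires ((x > -5 or c >= 4) and y >= -10) -> 2*y != -1.
Before the if: ((y = w + 4 and 2*d = -15) -> (((x > -5 or 3*y >= 12) and y >= -10) -> 2*y != -1)) and ((not (y = w + 4 and 2*d = -15)) -> (((x > -5 or c >= 4) and y >= -10) -> 2*y != -1))
Then branch requires (3*c + 3*d != w - 11 <-> y < 8) and ((y = w + 4 and 2*d = -15) -> (((3*y > -3 or 3*y >= 12) and y >= -10) -> 2*y != -1)) and ((not (y = w + 4 and 2*d = -15)) -> (((3*y > -3 or c >= 4) and y >= -10) -> 2*y != -1)); else branch requires ((y = w + 4 and 2*d = -15) -> (((x > -5 or 3*y >= 12) and y >= -10) -> 2*y != -1)) and ((not (y = w + 4 and 2*d = -15)) -> (((x > -5 or c >= 4) and y >= -10) -> 2*y != -1)).
Before the if: (c + 3*w != -2 -> ((3*c + 3*d != w - 11 <-> y < 8) and ((y = w + 4 and 2*d = -15) -> (((3*y > -3 or 3*y >= 12) and y >= -10) -> 2*y != -1)) and ((not (y = w + 4 and 2*d = -15)) -> (((3*y > -3 or c >= 4) and y >= -10) -> 2*y != -1)))) and ((not (c + 3*w != -2)) -> (((y = w + 4 and 2*d = -15) -> (((x > -5 or 3*y >= 12) and y >= -10) -> 2*y != -1)) and ((not (y = w + 4 and 2*d = -15)) -> (((x > -5 or c >= 4) and y >= -10) -> 2*y != -1))))
Answer: WP = (c + 3*w != -2 -> ((3*c + 3*d != w - 11 <-> y < 8) and ((y = w + 4 and 2*d = -15) -> (((3*y > -3 or 3*y >= 12) and y >= -10) -> 2*y != -1)) and ((not (y = w + 4 and 2*d = -15)) -> (((3*y > -3 or c >= 4) and y >= -10) -> 2*y != -1)))) and ((not (c + 3*w != -2)) -> (((y = w + 4 and 2*d = -15) -> (((x > -5 or 3*y >= 12) and y >= -10) -> 2*y != -1)) and ((not (y = w + 4 and 2*d = -15)) -> (((x > -5 or c >= 4) and y >= -10) -> 2*y != -1))))


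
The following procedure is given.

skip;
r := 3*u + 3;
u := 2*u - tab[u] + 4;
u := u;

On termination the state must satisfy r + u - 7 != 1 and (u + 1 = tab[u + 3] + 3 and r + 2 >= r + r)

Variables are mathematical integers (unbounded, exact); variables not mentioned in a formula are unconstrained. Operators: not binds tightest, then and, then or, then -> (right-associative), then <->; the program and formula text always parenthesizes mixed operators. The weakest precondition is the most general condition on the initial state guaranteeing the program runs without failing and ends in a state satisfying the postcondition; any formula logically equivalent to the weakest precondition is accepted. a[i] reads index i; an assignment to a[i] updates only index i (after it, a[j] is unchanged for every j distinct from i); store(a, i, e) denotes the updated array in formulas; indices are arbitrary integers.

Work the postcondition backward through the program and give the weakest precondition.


Working backward. After the program, the postcondition r + u - 7 != 1 and (u + 1 = tab[u + 3] + 3 and r + 2 >= r + r) must hold; in canonical form it is r + u != 8 and u = tab[u + 3] + 2 and r <= 2.
Before u := u: r + u != 8 and u = tab[u + 3] + 2 and r <= 2
Before u := 2*u - tab[u] + 4: r + 2*u != tab[u] + 4 and 2*u = tab[-tab[u] + 2*u + 7] + tab[u] - 2 and r <= 2
Before r := 3*u + 3: 5*u != tab[u] + 1 and 2*u = tab[-tab[u] + 2*u + 7] + tab[u] - 2 and 3*u <= -1
Before skip: 5*u != tab[u] + 1 and 2*u = tab[-tab[u] + 2*u + 7] + tab[u] - 2 and 3*u <= -1
Answer: WP = 5*u != tab[u] + 1 and 2*u = tab[-tab[u] + 2*u + 7] + tab[u] - 2 and 3*u <= -1


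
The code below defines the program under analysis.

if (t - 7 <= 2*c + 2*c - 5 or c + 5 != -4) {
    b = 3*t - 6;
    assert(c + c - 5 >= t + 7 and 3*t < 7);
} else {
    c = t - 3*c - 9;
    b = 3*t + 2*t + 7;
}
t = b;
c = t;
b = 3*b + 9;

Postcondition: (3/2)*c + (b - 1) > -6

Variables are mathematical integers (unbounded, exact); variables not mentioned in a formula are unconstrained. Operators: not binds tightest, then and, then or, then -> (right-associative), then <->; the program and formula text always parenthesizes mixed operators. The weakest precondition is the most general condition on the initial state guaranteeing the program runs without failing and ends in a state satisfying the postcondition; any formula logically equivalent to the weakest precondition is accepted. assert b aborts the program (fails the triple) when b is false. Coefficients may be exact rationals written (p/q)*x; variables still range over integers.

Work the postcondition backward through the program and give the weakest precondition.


Working backward. After the program, the postcondition (3/2)*c + (b - 1) > -6 must hold; in canonical form it is b + (3/2)*c > -5.
Before b := 3*b + 9: 3*b + (3/2)*c > -14
Before c := t: 3*b + (3/2)*t > -14
Before t := b: (9/2)*b > -14
Then branch requires 2*c >= t + 12 and 3*t < 7 and (27/2)*t > 13; else branch requires (45/2)*t > -91/2.
Before the if: ((t <= 4*c + 2 or c != -9) -> (2*c >= t + 12 and 3*t < 7 and (27/2)*t > 13)) and ((not (t <= 4*c + 2 or c != -9)) -> (45/2)*t > -91/2)
Answer: WP = ((t <= 4*c + 2 or c != -9) -> (2*c >= t + 12 and 3*t < 7 and (27/2)*t > 13)) and ((not (t <= 4*c + 2 or c != -9)) -> (45/2)*t > -91/2)
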